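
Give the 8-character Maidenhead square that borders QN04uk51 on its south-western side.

QN04uk40

Longitude extended square 5; −1 → 4.
Latitude extended square 1; −1 → 0.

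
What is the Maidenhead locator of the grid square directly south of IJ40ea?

Latitude subsquare a = 0; −1 → -1, wraps to 23 = x, carry into square.
Latitude square 0; −1 → -1, wraps to 9, carry into field.
Latitude field J = 9; −1 → 8 = I.
The longitude characters are unchanged.

II49ex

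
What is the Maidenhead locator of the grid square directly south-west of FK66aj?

FK56xi

Longitude subsquare a = 0; −1 → -1, wraps to 23 = x, carry into square.
Longitude square 6; −1 → 5.
Latitude subsquare j = 9; −1 → 8 = i.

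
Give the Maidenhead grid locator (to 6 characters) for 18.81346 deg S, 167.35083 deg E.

RH31qe

Offset from 180°W / 90°S: lon 347.3508°, lat 71.1865°.
Field: lon ⌊347.3508/20⌋ = 17 → R; lat ⌊71.1865/10⌋ = 7 → H.
Square: lon ⌊7.3508/2⌋ = 3; lat ⌊1.1865/1⌋ = 1.
Subsquare: lon ⌊1.3508/0.0833333⌋ = 16 → q; lat ⌊0.1865/0.0416667⌋ = 4 → e.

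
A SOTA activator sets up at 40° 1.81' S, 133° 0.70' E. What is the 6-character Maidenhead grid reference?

PE69mx

Offset from 180°W / 90°S: lon 313.0117°, lat 49.9698°.
Field: 313.0117/20 → 15 → P, 49.9698/10 → 4 → E; chars PE.
Square: 13.0117/2 → 6, 9.9698/1 → 9; chars 69.
Subsquare: 1.0117/0.0833333 → 12 → m, 0.9698/0.0416667 → 23 → x; chars mx.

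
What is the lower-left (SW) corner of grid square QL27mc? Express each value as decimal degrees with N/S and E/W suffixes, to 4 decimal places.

Field Q=16, L=11: +16·20° lon, +11·10° lat → SW at lon 140°, lat 20°.
Square 2, 7: +2·2° lon, +7·1° lat → SW at lon 144°, lat 27°.
Subsquare m=12, c=2: +12·0.0833333° lon, +2·0.0416667° lat → SW at lon 145°, lat 27.0833°.
latitude 27.0833° N, longitude 145.0000° E.

27.0833° N, 145.0000° E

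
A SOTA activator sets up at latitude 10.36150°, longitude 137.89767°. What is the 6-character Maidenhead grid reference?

PK80wi

Shift to the Maidenhead origin (180°W, 90°S): lon 317.8977, lat 100.3615.
Field: 317.8977/20 → 15 → P, 100.3615/10 → 10 → K; chars PK.
Square: 17.8977/2 → 8, 0.3615/1 → 0; chars 80.
Subsquare: 1.8977/0.0833333 → 22 → w, 0.3615/0.0416667 → 8 → i; chars wi.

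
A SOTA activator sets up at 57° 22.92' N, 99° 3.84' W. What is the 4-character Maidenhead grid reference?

Add 180° to longitude and 90° to latitude: 80.94, 147.38.
Field: lon ⌊80.94/20⌋ = 4 → E; lat ⌊147.38/10⌋ = 14 → O.
Square: lon ⌊0.94/2⌋ = 0; lat ⌊7.38/1⌋ = 7.

EO07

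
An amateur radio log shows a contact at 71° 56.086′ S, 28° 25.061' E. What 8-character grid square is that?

Add 180° to longitude and 90° to latitude: 208.41768, 18.06523.
Field: lon ⌊208.41768/20⌋ = 10 → K; lat ⌊18.06523/10⌋ = 1 → B.
Square: lon ⌊8.41768/2⌋ = 4; lat ⌊8.06523/1⌋ = 8.
Subsquare: lon ⌊0.41768/0.0833333⌋ = 5 → f; lat ⌊0.06523/0.0416667⌋ = 1 → b.
Extended square: lon ⌊0.00102/0.00833333⌋ = 0; lat ⌊0.02357/0.00416667⌋ = 5.

KB48fb05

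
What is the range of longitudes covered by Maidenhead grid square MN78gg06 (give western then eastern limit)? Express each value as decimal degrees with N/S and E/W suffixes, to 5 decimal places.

Field M=12, N=13: +12·20° lon, +13·10° lat → SW at lon 60°, lat 40°.
Square 7, 8: +7·2° lon, +8·1° lat → SW at lon 74°, lat 48°.
Subsquare g=6, g=6: +6·0.0833333° lon, +6·0.0416667° lat → SW at lon 74.5°, lat 48.25°.
Extended square 0, 6: +0·0.00833333° lon, +6·0.00416667° lat → SW at lon 74.5°, lat 48.275°.
Cell spans 0.00833333° lon × 0.00416667° lat.
west 74.50000° E, east 74.50833° E.

74.50000° E, 74.50833° E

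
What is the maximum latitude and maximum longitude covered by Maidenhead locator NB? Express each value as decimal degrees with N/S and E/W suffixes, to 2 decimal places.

Field N=13, B=1: +13·20° lon, +1·10° lat → SW at lon 80°, lat -80°.
Cell spans 20° lon × 10° lat. NE corner is SW corner plus one full cell.
latitude 70.00° S, longitude 100.00° E.

70.00° S, 100.00° E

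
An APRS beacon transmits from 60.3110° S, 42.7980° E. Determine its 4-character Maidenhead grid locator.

Add 180° to longitude and 90° to latitude: 222.80, 29.69.
Field: 222.80/20 → 11 → L, 29.69/10 → 2 → C; chars LC.
Square: 2.80/2 → 1, 9.69/1 → 9; chars 19.

LC19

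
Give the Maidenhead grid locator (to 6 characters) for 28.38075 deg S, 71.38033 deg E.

Offset from 180°W / 90°S: lon 251.3803°, lat 61.6193°.
Field: 251.3803/20 → 12 → M, 61.6193/10 → 6 → G; chars MG.
Square: 11.3803/2 → 5, 1.6193/1 → 1; chars 51.
Subsquare: 1.3803/0.0833333 → 16 → q, 0.6193/0.0416667 → 14 → o; chars qo.

MG51qo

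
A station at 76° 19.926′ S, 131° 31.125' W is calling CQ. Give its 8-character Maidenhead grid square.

CB43fq70

Offset from 180°W / 90°S: lon 48.48125°, lat 13.66790°.
Field: 48.48125/20 → 2 → C, 13.66790/10 → 1 → B; chars CB.
Square: 8.48125/2 → 4, 3.66790/1 → 3; chars 43.
Subsquare: 0.48125/0.0833333 → 5 → f, 0.66790/0.0416667 → 16 → q; chars fq.
Extended square: 0.06458/0.00833333 → 7, 0.00123/0.00416667 → 0; chars 70.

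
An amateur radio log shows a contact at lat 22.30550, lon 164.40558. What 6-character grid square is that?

Shift to the Maidenhead origin (180°W, 90°S): lon 344.4056, lat 112.3055.
Field: 344.4056/20 → 17 → R, 112.3055/10 → 11 → L; chars RL.
Square: 4.4056/2 → 2, 2.3055/1 → 2; chars 22.
Subsquare: 0.4056/0.0833333 → 4 → e, 0.3055/0.0416667 → 7 → h; chars eh.

RL22eh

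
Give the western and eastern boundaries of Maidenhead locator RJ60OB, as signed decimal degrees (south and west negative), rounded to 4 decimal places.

Field R=17, J=9: +17·20° lon, +9·10° lat → SW at lon 160°, lat 0°.
Square 6, 0: +6·2° lon, +0·1° lat → SW at lon 172°, lat 0°.
Subsquare o=14, b=1: +14·0.0833333° lon, +1·0.0416667° lat → SW at lon 173.167°, lat 0.0416667°.
Cell spans 0.0833333° lon × 0.0416667° lat.
west 173.1667, east 173.2500.

173.1667, 173.2500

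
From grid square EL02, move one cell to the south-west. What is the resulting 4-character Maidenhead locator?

Longitude square 0; −1 → -1, wraps to 9, carry into field.
Longitude field E = 4; −1 → 3 = D.
Latitude square 2; −1 → 1.

DL91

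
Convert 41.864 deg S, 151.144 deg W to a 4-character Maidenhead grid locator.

Add 180° to longitude and 90° to latitude: 28.86, 48.14.
Field: 28.86/20 → 1 → B, 48.14/10 → 4 → E; chars BE.
Square: 8.86/2 → 4, 8.14/1 → 8; chars 48.

BE48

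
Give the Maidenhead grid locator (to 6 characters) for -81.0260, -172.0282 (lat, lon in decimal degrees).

AA38xx

Offset from 180°W / 90°S: lon 7.9718°, lat 8.9740°.
Field (20°×10°, letters A–R): 7.9718/20 → 0 → A, 8.9740/10 → 0 → A; chars AA.
Square (2°×1°, digits 0–9): 7.9718/2 → 3, 8.9740/1 → 8; chars 38.
Subsquare (5′×2.5′, letters a–x): 1.9718/0.0833333 → 23 → x, 0.9740/0.0416667 → 23 → x; chars xx.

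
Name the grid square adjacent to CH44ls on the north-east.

CH44mt

Longitude subsquare l = 11; +1 → 12 = m.
Latitude subsquare s = 18; +1 → 19 = t.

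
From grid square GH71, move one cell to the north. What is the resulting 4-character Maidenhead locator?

Latitude square 1; +1 → 2.
The longitude characters are unchanged.

GH72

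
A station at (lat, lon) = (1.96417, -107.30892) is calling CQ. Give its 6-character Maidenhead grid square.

Shift to the Maidenhead origin (180°W, 90°S): lon 72.6911, lat 91.9642.
Field: 72.6911/20 → 3 → D, 91.9642/10 → 9 → J; chars DJ.
Square: 12.6911/2 → 6, 1.9642/1 → 1; chars 61.
Subsquare: 0.6911/0.0833333 → 8 → i, 0.9642/0.0416667 → 23 → x; chars ix.

DJ61ix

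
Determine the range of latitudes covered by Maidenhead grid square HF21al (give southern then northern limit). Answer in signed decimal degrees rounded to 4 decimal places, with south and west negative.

-38.5417, -38.5000

Field H=7, F=5: +7·20° lon, +5·10° lat → SW at lon -40°, lat -40°.
Square 2, 1: +2·2° lon, +1·1° lat → SW at lon -36°, lat -39°.
Subsquare a=0, l=11: +0·0.0833333° lon, +11·0.0416667° lat → SW at lon -36°, lat -38.5417°.
Cell spans 0.0833333° lon × 0.0416667° lat.
south -38.5417, north -38.5000.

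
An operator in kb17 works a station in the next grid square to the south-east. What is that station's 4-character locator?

KB26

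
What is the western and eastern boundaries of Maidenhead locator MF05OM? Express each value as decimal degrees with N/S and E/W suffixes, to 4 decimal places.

Field M=12, F=5: +12·20° lon, +5·10° lat → SW at lon 60°, lat -40°.
Square 0, 5: +0·2° lon, +5·1° lat → SW at lon 60°, lat -35°.
Subsquare o=14, m=12: +14·0.0833333° lon, +12·0.0416667° lat → SW at lon 61.1667°, lat -34.5°.
Cell spans 0.0833333° lon × 0.0416667° lat.
west 61.1667° E, east 61.2500° E.

61.1667° E, 61.2500° E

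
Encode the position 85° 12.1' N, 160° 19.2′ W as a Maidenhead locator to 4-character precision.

Add 180° to longitude and 90° to latitude: 19.68, 175.20.
Field (20°×10°, letters A–R): lon ⌊19.68/20⌋ = 0 → A; lat ⌊175.20/10⌋ = 17 → R.
Square (2°×1°, digits 0–9): lon ⌊19.68/2⌋ = 9; lat ⌊5.20/1⌋ = 5.

AR95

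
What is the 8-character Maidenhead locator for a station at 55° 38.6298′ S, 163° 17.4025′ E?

RD14pi45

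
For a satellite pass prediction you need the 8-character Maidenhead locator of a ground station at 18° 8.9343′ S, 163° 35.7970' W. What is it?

Shift to the Maidenhead origin (180°W, 90°S): lon 16.40338, lat 71.85110.
Field: lon ⌊16.40338/20⌋ = 0 → A; lat ⌊71.85110/10⌋ = 7 → H.
Square: lon ⌊16.40338/2⌋ = 8; lat ⌊1.85110/1⌋ = 1.
Subsquare: lon ⌊0.40338/0.0833333⌋ = 4 → e; lat ⌊0.85110/0.0416667⌋ = 20 → u.
Extended square: lon ⌊0.07005/0.00833333⌋ = 8; lat ⌊0.01776/0.00416667⌋ = 4.

AH81eu84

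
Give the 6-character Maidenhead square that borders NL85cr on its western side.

Longitude subsquare c = 2; −1 → 1 = b.
The latitude characters are unchanged.

NL85br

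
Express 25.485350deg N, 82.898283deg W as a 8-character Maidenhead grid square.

EL85nl26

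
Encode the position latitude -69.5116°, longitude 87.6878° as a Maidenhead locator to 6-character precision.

NC30ul

Add 180° to longitude and 90° to latitude: 267.6878, 20.4884.
Field (20°×10°, letters A–R): lon ⌊267.6878/20⌋ = 13 → N; lat ⌊20.4884/10⌋ = 2 → C.
Square (2°×1°, digits 0–9): lon ⌊7.6878/2⌋ = 3; lat ⌊0.4884/1⌋ = 0.
Subsquare (5′×2.5′, letters a–x): lon ⌊1.6878/0.0833333⌋ = 20 → u; lat ⌊0.4884/0.0416667⌋ = 11 → l.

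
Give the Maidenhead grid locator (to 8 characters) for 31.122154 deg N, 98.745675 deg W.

Add 180° to longitude and 90° to latitude: 81.25432, 121.12215.
Field: 81.25432/20 → 4 → E, 121.12215/10 → 12 → M; chars EM.
Square: 1.25432/2 → 0, 1.12215/1 → 1; chars 01.
Subsquare: 1.25432/0.0833333 → 15 → p, 0.12215/0.0416667 → 2 → c; chars pc.
Extended square: 0.00432/0.00833333 → 0, 0.03882/0.00416667 → 9; chars 09.

EM01pc09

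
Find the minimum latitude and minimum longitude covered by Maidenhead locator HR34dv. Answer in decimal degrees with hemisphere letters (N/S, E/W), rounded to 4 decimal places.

Field H=7, R=17: +7·20° lon, +17·10° lat → SW at lon -40°, lat 80°.
Square 3, 4: +3·2° lon, +4·1° lat → SW at lon -34°, lat 84°.
Subsquare d=3, v=21: +3·0.0833333° lon, +21·0.0416667° lat → SW at lon -33.75°, lat 84.875°.
latitude 84.8750° N, longitude 33.7500° W.

84.8750° N, 33.7500° W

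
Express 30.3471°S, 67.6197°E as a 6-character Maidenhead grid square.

MF39tp

Shift to the Maidenhead origin (180°W, 90°S): lon 247.6197, lat 59.6529.
Field (20°×10°, letters A–R): lon ⌊247.6197/20⌋ = 12 → M; lat ⌊59.6529/10⌋ = 5 → F.
Square (2°×1°, digits 0–9): lon ⌊7.6197/2⌋ = 3; lat ⌊9.6529/1⌋ = 9.
Subsquare (5′×2.5′, letters a–x): lon ⌊1.6197/0.0833333⌋ = 19 → t; lat ⌊0.6529/0.0416667⌋ = 15 → p.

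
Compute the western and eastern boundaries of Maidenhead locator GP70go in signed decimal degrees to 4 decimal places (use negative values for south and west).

Field G=6, P=15: +6·20° lon, +15·10° lat → SW at lon -60°, lat 60°.
Square 7, 0: +7·2° lon, +0·1° lat → SW at lon -46°, lat 60°.
Subsquare g=6, o=14: +6·0.0833333° lon, +14·0.0416667° lat → SW at lon -45.5°, lat 60.5833°.
Cell spans 0.0833333° lon × 0.0416667° lat.
west -45.5000, east -45.4167.

-45.5000, -45.4167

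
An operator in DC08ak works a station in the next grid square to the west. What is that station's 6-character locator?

Longitude subsquare a = 0; −1 → -1, wraps to 23 = x, carry into square.
Longitude square 0; −1 → -1, wraps to 9, carry into field.
Longitude field D = 3; −1 → 2 = C.
The latitude characters are unchanged.

CC98xk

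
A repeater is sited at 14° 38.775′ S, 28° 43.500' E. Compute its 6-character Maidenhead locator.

Offset from 180°W / 90°S: lon 208.7250°, lat 75.3538°.
Field: 208.7250/20 → 10 → K, 75.3538/10 → 7 → H; chars KH.
Square: 8.7250/2 → 4, 5.3538/1 → 5; chars 45.
Subsquare: 0.7250/0.0833333 → 8 → i, 0.3538/0.0416667 → 8 → i; chars ii.

KH45ii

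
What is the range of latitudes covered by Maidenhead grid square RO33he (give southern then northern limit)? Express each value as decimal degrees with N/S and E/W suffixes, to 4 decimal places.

Field R=17, O=14: +17·20° lon, +14·10° lat → SW at lon 160°, lat 50°.
Square 3, 3: +3·2° lon, +3·1° lat → SW at lon 166°, lat 53°.
Subsquare h=7, e=4: +7·0.0833333° lon, +4·0.0416667° lat → SW at lon 166.583°, lat 53.1667°.
Cell spans 0.0833333° lon × 0.0416667° lat.
south 53.1667° N, north 53.2083° N.

53.1667° N, 53.2083° N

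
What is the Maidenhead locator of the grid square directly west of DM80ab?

DM70xb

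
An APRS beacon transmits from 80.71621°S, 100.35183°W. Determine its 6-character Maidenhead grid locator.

Add 180° to longitude and 90° to latitude: 79.6482, 9.2838.
Field: lon ⌊79.6482/20⌋ = 3 → D; lat ⌊9.2838/10⌋ = 0 → A.
Square: lon ⌊19.6482/2⌋ = 9; lat ⌊9.2838/1⌋ = 9.
Subsquare: lon ⌊1.6482/0.0833333⌋ = 19 → t; lat ⌊0.2838/0.0416667⌋ = 6 → g.

DA99tg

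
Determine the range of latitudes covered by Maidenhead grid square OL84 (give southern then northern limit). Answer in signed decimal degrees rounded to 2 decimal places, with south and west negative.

Field O=14, L=11: +14·20° lon, +11·10° lat → SW at lon 100°, lat 20°.
Square 8, 4: +8·2° lon, +4·1° lat → SW at lon 116°, lat 24°.
Cell spans 2° lon × 1° lat.
south 24.00, north 25.00.

24.00, 25.00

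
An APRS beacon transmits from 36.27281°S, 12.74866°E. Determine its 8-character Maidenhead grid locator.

JF63ir94

Add 180° to longitude and 90° to latitude: 192.74866, 53.72719.
Field (20°×10°, letters A–R): 192.74866/20 → 9 → J, 53.72719/10 → 5 → F; chars JF.
Square (2°×1°, digits 0–9): 12.74866/2 → 6, 3.72719/1 → 3; chars 63.
Subsquare (5′×2.5′, letters a–x): 0.74866/0.0833333 → 8 → i, 0.72719/0.0416667 → 17 → r; chars ir.
Extended square (30″×15″, digits 0–9): 0.08199/0.00833333 → 9, 0.01886/0.00416667 → 4; chars 94.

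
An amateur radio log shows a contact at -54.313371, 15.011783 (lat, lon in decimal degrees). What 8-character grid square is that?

JD75mq14

Offset from 180°W / 90°S: lon 195.01178°, lat 35.68663°.
Field (20°×10°, letters A–R): lon ⌊195.01178/20⌋ = 9 → J; lat ⌊35.68663/10⌋ = 3 → D.
Square (2°×1°, digits 0–9): lon ⌊15.01178/2⌋ = 7; lat ⌊5.68663/1⌋ = 5.
Subsquare (5′×2.5′, letters a–x): lon ⌊1.01178/0.0833333⌋ = 12 → m; lat ⌊0.68663/0.0416667⌋ = 16 → q.
Extended square (30″×15″, digits 0–9): lon ⌊0.01178/0.00833333⌋ = 1; lat ⌊0.01996/0.00416667⌋ = 4.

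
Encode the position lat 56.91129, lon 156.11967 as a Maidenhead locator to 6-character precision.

Shift to the Maidenhead origin (180°W, 90°S): lon 336.1197, lat 146.9113.
Field: 336.1197/20 → 16 → Q, 146.9113/10 → 14 → O; chars QO.
Square: 16.1197/2 → 8, 6.9113/1 → 6; chars 86.
Subsquare: 0.1197/0.0833333 → 1 → b, 0.9113/0.0416667 → 21 → v; chars bv.

QO86bv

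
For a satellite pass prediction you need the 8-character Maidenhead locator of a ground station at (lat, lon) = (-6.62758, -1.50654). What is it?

Add 180° to longitude and 90° to latitude: 178.49346, 83.37242.
Field: lon ⌊178.49346/20⌋ = 8 → I; lat ⌊83.37242/10⌋ = 8 → I.
Square: lon ⌊18.49346/2⌋ = 9; lat ⌊3.37242/1⌋ = 3.
Subsquare: lon ⌊0.49346/0.0833333⌋ = 5 → f; lat ⌊0.37242/0.0416667⌋ = 8 → i.
Extended square: lon ⌊0.07679/0.00833333⌋ = 9; lat ⌊0.03909/0.00416667⌋ = 9.

II93fi99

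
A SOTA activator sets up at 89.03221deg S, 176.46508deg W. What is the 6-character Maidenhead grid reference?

Offset from 180°W / 90°S: lon 3.5349°, lat 0.9678°.
Field (20°×10°, letters A–R): 3.5349/20 → 0 → A, 0.9678/10 → 0 → A; chars AA.
Square (2°×1°, digits 0–9): 3.5349/2 → 1, 0.9678/1 → 0; chars 10.
Subsquare (5′×2.5′, letters a–x): 1.5349/0.0833333 → 18 → s, 0.9678/0.0416667 → 23 → x; chars sx.

AA10sx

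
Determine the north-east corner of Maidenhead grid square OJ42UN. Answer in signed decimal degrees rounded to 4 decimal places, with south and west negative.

Field O=14, J=9: +14·20° lon, +9·10° lat → SW at lon 100°, lat 0°.
Square 4, 2: +4·2° lon, +2·1° lat → SW at lon 108°, lat 2°.
Subsquare u=20, n=13: +20·0.0833333° lon, +13·0.0416667° lat → SW at lon 109.667°, lat 2.54167°.
Cell spans 0.0833333° lon × 0.0416667° lat. NE corner is SW corner plus one full cell.
latitude 2.5833, longitude 109.7500.

2.5833, 109.7500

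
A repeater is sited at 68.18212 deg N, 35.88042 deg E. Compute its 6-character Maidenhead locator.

KP78we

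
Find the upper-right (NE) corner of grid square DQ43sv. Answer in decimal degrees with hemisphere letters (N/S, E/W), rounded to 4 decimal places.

73.9167° N, 110.4167° W

Field D=3, Q=16: +3·20° lon, +16·10° lat → SW at lon -120°, lat 70°.
Square 4, 3: +4·2° lon, +3·1° lat → SW at lon -112°, lat 73°.
Subsquare s=18, v=21: +18·0.0833333° lon, +21·0.0416667° lat → SW at lon -110.5°, lat 73.875°.
Cell spans 0.0833333° lon × 0.0416667° lat. NE corner is SW corner plus one full cell.
latitude 73.9167° N, longitude 110.4167° W.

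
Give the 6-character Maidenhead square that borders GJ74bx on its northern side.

Latitude subsquare x = 23; +1 → 24, wraps to 0 = a, carry into square.
Latitude square 4; +1 → 5.
The longitude characters are unchanged.

GJ75ba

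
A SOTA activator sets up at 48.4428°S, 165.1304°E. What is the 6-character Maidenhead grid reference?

RE21nn

Shift to the Maidenhead origin (180°W, 90°S): lon 345.1304, lat 41.5572.
Field: lon ⌊345.1304/20⌋ = 17 → R; lat ⌊41.5572/10⌋ = 4 → E.
Square: lon ⌊5.1304/2⌋ = 2; lat ⌊1.5572/1⌋ = 1.
Subsquare: lon ⌊1.1304/0.0833333⌋ = 13 → n; lat ⌊0.5572/0.0416667⌋ = 13 → n.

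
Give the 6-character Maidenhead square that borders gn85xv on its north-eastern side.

Longitude subsquare x = 23; +1 → 24, wraps to 0 = a, carry into square.
Longitude square 8; +1 → 9.
Latitude subsquare v = 21; +1 → 22 = w.

GN95aw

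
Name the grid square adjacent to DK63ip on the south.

DK63io

Latitude subsquare p = 15; −1 → 14 = o.
The longitude characters are unchanged.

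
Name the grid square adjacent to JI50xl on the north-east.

JI60am

Longitude subsquare x = 23; +1 → 24, wraps to 0 = a, carry into square.
Longitude square 5; +1 → 6.
Latitude subsquare l = 11; +1 → 12 = m.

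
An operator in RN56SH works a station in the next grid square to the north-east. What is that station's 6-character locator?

Longitude subsquare s = 18; +1 → 19 = t.
Latitude subsquare h = 7; +1 → 8 = i.

RN56ti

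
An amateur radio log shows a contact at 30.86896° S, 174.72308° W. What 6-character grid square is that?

AF29pd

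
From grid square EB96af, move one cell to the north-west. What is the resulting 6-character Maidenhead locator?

EB86xg

Longitude subsquare a = 0; −1 → -1, wraps to 23 = x, carry into square.
Longitude square 9; −1 → 8.
Latitude subsquare f = 5; +1 → 6 = g.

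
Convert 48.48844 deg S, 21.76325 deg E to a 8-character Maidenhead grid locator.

KE01vm12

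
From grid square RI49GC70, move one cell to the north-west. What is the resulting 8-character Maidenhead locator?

Longitude extended square 7; −1 → 6.
Latitude extended square 0; +1 → 1.

RI49gc61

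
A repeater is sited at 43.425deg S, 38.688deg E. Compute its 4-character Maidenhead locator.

Shift to the Maidenhead origin (180°W, 90°S): lon 218.69, lat 46.58.
Field: 218.69/20 → 10 → K, 46.58/10 → 4 → E; chars KE.
Square: 18.69/2 → 9, 6.58/1 → 6; chars 96.

KE96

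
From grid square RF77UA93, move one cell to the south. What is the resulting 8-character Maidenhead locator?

Latitude extended square 3; −1 → 2.
The longitude characters are unchanged.

RF77ua92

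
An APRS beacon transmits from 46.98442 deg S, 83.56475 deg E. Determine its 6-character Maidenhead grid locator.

Shift to the Maidenhead origin (180°W, 90°S): lon 263.5648, lat 43.0156.
Field (20°×10°, letters A–R): lon ⌊263.5648/20⌋ = 13 → N; lat ⌊43.0156/10⌋ = 4 → E.
Square (2°×1°, digits 0–9): lon ⌊3.5648/2⌋ = 1; lat ⌊3.0156/1⌋ = 3.
Subsquare (5′×2.5′, letters a–x): lon ⌊1.5648/0.0833333⌋ = 18 → s; lat ⌊0.0156/0.0416667⌋ = 0 → a.

NE13sa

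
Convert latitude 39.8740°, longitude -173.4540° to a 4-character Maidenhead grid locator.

Offset from 180°W / 90°S: lon 6.55°, lat 129.87°.
Field: lon ⌊6.55/20⌋ = 0 → A; lat ⌊129.87/10⌋ = 12 → M.
Square: lon ⌊6.55/2⌋ = 3; lat ⌊9.87/1⌋ = 9.

AM39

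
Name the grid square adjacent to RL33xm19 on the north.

Latitude extended square 9; +1 → 10, wraps to 0, carry into subsquare.
Latitude subsquare m = 12; +1 → 13 = n.
The longitude characters are unchanged.

RL33xn10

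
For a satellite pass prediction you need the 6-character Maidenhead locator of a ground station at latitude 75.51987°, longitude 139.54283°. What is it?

PQ95sm

Shift to the Maidenhead origin (180°W, 90°S): lon 319.5428, lat 165.5199.
Field: lon ⌊319.5428/20⌋ = 15 → P; lat ⌊165.5199/10⌋ = 16 → Q.
Square: lon ⌊19.5428/2⌋ = 9; lat ⌊5.5199/1⌋ = 5.
Subsquare: lon ⌊1.5428/0.0833333⌋ = 18 → s; lat ⌊0.5199/0.0416667⌋ = 12 → m.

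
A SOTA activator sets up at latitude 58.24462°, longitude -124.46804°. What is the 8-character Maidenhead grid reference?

CO78sf38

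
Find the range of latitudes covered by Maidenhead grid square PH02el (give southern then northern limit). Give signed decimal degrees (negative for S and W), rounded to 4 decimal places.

-17.5417, -17.5000

Field P=15, H=7: +15·20° lon, +7·10° lat → SW at lon 120°, lat -20°.
Square 0, 2: +0·2° lon, +2·1° lat → SW at lon 120°, lat -18°.
Subsquare e=4, l=11: +4·0.0833333° lon, +11·0.0416667° lat → SW at lon 120.333°, lat -17.5417°.
Cell spans 0.0833333° lon × 0.0416667° lat.
south -17.5417, north -17.5000.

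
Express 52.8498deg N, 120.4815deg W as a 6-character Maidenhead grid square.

CO92su

Add 180° to longitude and 90° to latitude: 59.5185, 142.8498.
Field: 59.5185/20 → 2 → C, 142.8498/10 → 14 → O; chars CO.
Square: 19.5185/2 → 9, 2.8498/1 → 2; chars 92.
Subsquare: 1.5185/0.0833333 → 18 → s, 0.8498/0.0416667 → 20 → u; chars su.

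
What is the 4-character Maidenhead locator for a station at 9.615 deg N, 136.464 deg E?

PJ89

Offset from 180°W / 90°S: lon 316.46°, lat 99.61°.
Field (20°×10°, letters A–R): lon ⌊316.46/20⌋ = 15 → P; lat ⌊99.61/10⌋ = 9 → J.
Square (2°×1°, digits 0–9): lon ⌊16.46/2⌋ = 8; lat ⌊9.61/1⌋ = 9.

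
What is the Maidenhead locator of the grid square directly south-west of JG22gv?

JG22fu

Longitude subsquare g = 6; −1 → 5 = f.
Latitude subsquare v = 21; −1 → 20 = u.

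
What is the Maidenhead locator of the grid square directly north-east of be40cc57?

Longitude extended square 5; +1 → 6.
Latitude extended square 7; +1 → 8.

BE40cc68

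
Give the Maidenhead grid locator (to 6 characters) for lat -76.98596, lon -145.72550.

Offset from 180°W / 90°S: lon 34.2745°, lat 13.0140°.
Field: lon ⌊34.2745/20⌋ = 1 → B; lat ⌊13.0140/10⌋ = 1 → B.
Square: lon ⌊14.2745/2⌋ = 7; lat ⌊3.0140/1⌋ = 3.
Subsquare: lon ⌊0.2745/0.0833333⌋ = 3 → d; lat ⌊0.0140/0.0416667⌋ = 0 → a.

BB73da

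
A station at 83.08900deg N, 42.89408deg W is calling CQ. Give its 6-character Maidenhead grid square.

Shift to the Maidenhead origin (180°W, 90°S): lon 137.1059, lat 173.0890.
Field (20°×10°, letters A–R): lon ⌊137.1059/20⌋ = 6 → G; lat ⌊173.0890/10⌋ = 17 → R.
Square (2°×1°, digits 0–9): lon ⌊17.1059/2⌋ = 8; lat ⌊3.0890/1⌋ = 3.
Subsquare (5′×2.5′, letters a–x): lon ⌊1.1059/0.0833333⌋ = 13 → n; lat ⌊0.0890/0.0416667⌋ = 2 → c.

GR83nc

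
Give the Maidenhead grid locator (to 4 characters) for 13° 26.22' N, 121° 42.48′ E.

Offset from 180°W / 90°S: lon 301.71°, lat 103.44°.
Field: lon ⌊301.71/20⌋ = 15 → P; lat ⌊103.44/10⌋ = 10 → K.
Square: lon ⌊1.71/2⌋ = 0; lat ⌊3.44/1⌋ = 3.

PK03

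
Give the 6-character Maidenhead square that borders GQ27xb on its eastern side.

Longitude subsquare x = 23; +1 → 24, wraps to 0 = a, carry into square.
Longitude square 2; +1 → 3.
The latitude characters are unchanged.

GQ37ab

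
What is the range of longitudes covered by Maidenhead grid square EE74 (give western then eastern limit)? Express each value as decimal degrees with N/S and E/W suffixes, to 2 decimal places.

86.00° W, 84.00° W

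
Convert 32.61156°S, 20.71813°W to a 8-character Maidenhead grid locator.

Add 180° to longitude and 90° to latitude: 159.28187, 57.38844.
Field (20°×10°, letters A–R): lon ⌊159.28187/20⌋ = 7 → H; lat ⌊57.38844/10⌋ = 5 → F.
Square (2°×1°, digits 0–9): lon ⌊19.28187/2⌋ = 9; lat ⌊7.38844/1⌋ = 7.
Subsquare (5′×2.5′, letters a–x): lon ⌊1.28187/0.0833333⌋ = 15 → p; lat ⌊0.38844/0.0416667⌋ = 9 → j.
Extended square (30″×15″, digits 0–9): lon ⌊0.03187/0.00833333⌋ = 3; lat ⌊0.01344/0.00416667⌋ = 3.

HF97pj33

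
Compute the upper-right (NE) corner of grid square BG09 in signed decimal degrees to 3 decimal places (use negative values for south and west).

Field B=1, G=6: +1·20° lon, +6·10° lat → SW at lon -160°, lat -30°.
Square 0, 9: +0·2° lon, +9·1° lat → SW at lon -160°, lat -21°.
Cell spans 2° lon × 1° lat. NE corner is SW corner plus one full cell.
latitude -20.000, longitude -158.000.

-20.000, -158.000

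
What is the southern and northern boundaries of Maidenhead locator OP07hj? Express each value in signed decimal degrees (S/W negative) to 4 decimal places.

67.3750, 67.4167

Field O=14, P=15: +14·20° lon, +15·10° lat → SW at lon 100°, lat 60°.
Square 0, 7: +0·2° lon, +7·1° lat → SW at lon 100°, lat 67°.
Subsquare h=7, j=9: +7·0.0833333° lon, +9·0.0416667° lat → SW at lon 100.583°, lat 67.375°.
Cell spans 0.0833333° lon × 0.0416667° lat.
south 67.3750, north 67.4167.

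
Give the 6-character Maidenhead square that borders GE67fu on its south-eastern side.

GE67gt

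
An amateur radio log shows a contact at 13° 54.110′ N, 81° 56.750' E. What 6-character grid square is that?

Offset from 180°W / 90°S: lon 261.9458°, lat 103.9018°.
Field: lon ⌊261.9458/20⌋ = 13 → N; lat ⌊103.9018/10⌋ = 10 → K.
Square: lon ⌊1.9458/2⌋ = 0; lat ⌊3.9018/1⌋ = 3.
Subsquare: lon ⌊1.9458/0.0833333⌋ = 23 → x; lat ⌊0.9018/0.0416667⌋ = 21 → v.

NK03xv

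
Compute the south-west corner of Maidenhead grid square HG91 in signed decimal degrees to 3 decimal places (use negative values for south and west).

-29.000, -22.000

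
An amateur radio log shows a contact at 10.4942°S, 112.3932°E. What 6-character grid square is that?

OH69em

Add 180° to longitude and 90° to latitude: 292.3932, 79.5058.
Field: 292.3932/20 → 14 → O, 79.5058/10 → 7 → H; chars OH.
Square: 12.3932/2 → 6, 9.5058/1 → 9; chars 69.
Subsquare: 0.3932/0.0833333 → 4 → e, 0.5058/0.0416667 → 12 → m; chars em.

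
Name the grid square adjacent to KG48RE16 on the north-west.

KG48re07

Longitude extended square 1; −1 → 0.
Latitude extended square 6; +1 → 7.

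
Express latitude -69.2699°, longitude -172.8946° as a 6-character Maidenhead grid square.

Add 180° to longitude and 90° to latitude: 7.1054, 20.7301.
Field: 7.1054/20 → 0 → A, 20.7301/10 → 2 → C; chars AC.
Square: 7.1054/2 → 3, 0.7301/1 → 0; chars 30.
Subsquare: 1.1054/0.0833333 → 13 → n, 0.7301/0.0416667 → 17 → r; chars nr.

AC30nr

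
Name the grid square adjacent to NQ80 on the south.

NP89

Latitude square 0; −1 → -1, wraps to 9, carry into field.
Latitude field Q = 16; −1 → 15 = P.
The longitude characters are unchanged.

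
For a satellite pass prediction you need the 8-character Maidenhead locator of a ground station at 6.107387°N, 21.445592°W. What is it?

HJ96gc65

Offset from 180°W / 90°S: lon 158.55441°, lat 96.10739°.
Field: 158.55441/20 → 7 → H, 96.10739/10 → 9 → J; chars HJ.
Square: 18.55441/2 → 9, 6.10739/1 → 6; chars 96.
Subsquare: 0.55441/0.0833333 → 6 → g, 0.10739/0.0416667 → 2 → c; chars gc.
Extended square: 0.05441/0.00833333 → 6, 0.02405/0.00416667 → 5; chars 65.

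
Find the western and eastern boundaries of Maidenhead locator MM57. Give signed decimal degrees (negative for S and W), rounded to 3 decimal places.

Field M=12, M=12: +12·20° lon, +12·10° lat → SW at lon 60°, lat 30°.
Square 5, 7: +5·2° lon, +7·1° lat → SW at lon 70°, lat 37°.
Cell spans 2° lon × 1° lat.
west 70.000, east 72.000.

70.000, 72.000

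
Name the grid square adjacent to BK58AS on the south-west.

BK48xr

Longitude subsquare a = 0; −1 → -1, wraps to 23 = x, carry into square.
Longitude square 5; −1 → 4.
Latitude subsquare s = 18; −1 → 17 = r.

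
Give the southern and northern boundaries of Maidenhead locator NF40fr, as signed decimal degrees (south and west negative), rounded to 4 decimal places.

-39.2917, -39.2500

Field N=13, F=5: +13·20° lon, +5·10° lat → SW at lon 80°, lat -40°.
Square 4, 0: +4·2° lon, +0·1° lat → SW at lon 88°, lat -40°.
Subsquare f=5, r=17: +5·0.0833333° lon, +17·0.0416667° lat → SW at lon 88.4167°, lat -39.2917°.
Cell spans 0.0833333° lon × 0.0416667° lat.
south -39.2917, north -39.2500.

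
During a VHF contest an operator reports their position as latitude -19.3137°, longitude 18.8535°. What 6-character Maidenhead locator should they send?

Shift to the Maidenhead origin (180°W, 90°S): lon 198.8535, lat 70.6863.
Field: lon ⌊198.8535/20⌋ = 9 → J; lat ⌊70.6863/10⌋ = 7 → H.
Square: lon ⌊18.8535/2⌋ = 9; lat ⌊0.6863/1⌋ = 0.
Subsquare: lon ⌊0.8535/0.0833333⌋ = 10 → k; lat ⌊0.6863/0.0416667⌋ = 16 → q.

JH90kq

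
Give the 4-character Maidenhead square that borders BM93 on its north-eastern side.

CM04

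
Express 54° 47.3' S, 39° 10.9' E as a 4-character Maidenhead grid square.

KD95

Offset from 180°W / 90°S: lon 219.18°, lat 35.21°.
Field (20°×10°, letters A–R): lon ⌊219.18/20⌋ = 10 → K; lat ⌊35.21/10⌋ = 3 → D.
Square (2°×1°, digits 0–9): lon ⌊19.18/2⌋ = 9; lat ⌊5.21/1⌋ = 5.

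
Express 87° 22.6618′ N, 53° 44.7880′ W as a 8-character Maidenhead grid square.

GR37dj00

Shift to the Maidenhead origin (180°W, 90°S): lon 126.25353, lat 177.37770.
Field: lon ⌊126.25353/20⌋ = 6 → G; lat ⌊177.37770/10⌋ = 17 → R.
Square: lon ⌊6.25353/2⌋ = 3; lat ⌊7.37770/1⌋ = 7.
Subsquare: lon ⌊0.25353/0.0833333⌋ = 3 → d; lat ⌊0.37770/0.0416667⌋ = 9 → j.
Extended square: lon ⌊0.00353/0.00833333⌋ = 0; lat ⌊0.00270/0.00416667⌋ = 0.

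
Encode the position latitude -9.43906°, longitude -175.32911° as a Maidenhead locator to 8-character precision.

AI20in04

Shift to the Maidenhead origin (180°W, 90°S): lon 4.67089, lat 80.56094.
Field: lon ⌊4.67089/20⌋ = 0 → A; lat ⌊80.56094/10⌋ = 8 → I.
Square: lon ⌊4.67089/2⌋ = 2; lat ⌊0.56094/1⌋ = 0.
Subsquare: lon ⌊0.67089/0.0833333⌋ = 8 → i; lat ⌊0.56094/0.0416667⌋ = 13 → n.
Extended square: lon ⌊0.00422/0.00833333⌋ = 0; lat ⌊0.01927/0.00416667⌋ = 4.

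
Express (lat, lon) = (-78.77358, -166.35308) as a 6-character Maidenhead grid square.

AB61tf

Add 180° to longitude and 90° to latitude: 13.6469, 11.2264.
Field: lon ⌊13.6469/20⌋ = 0 → A; lat ⌊11.2264/10⌋ = 1 → B.
Square: lon ⌊13.6469/2⌋ = 6; lat ⌊1.2264/1⌋ = 1.
Subsquare: lon ⌊1.6469/0.0833333⌋ = 19 → t; lat ⌊0.2264/0.0416667⌋ = 5 → f.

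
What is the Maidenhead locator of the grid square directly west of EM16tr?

EM16sr

Longitude subsquare t = 19; −1 → 18 = s.
The latitude characters are unchanged.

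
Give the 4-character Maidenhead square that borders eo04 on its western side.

Longitude square 0; −1 → -1, wraps to 9, carry into field.
Longitude field E = 4; −1 → 3 = D.
The latitude characters are unchanged.

DO94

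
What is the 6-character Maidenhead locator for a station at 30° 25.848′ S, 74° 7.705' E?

MF79bn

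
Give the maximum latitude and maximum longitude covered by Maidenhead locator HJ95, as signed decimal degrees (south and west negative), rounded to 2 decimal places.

Field H=7, J=9: +7·20° lon, +9·10° lat → SW at lon -40°, lat 0°.
Square 9, 5: +9·2° lon, +5·1° lat → SW at lon -22°, lat 5°.
Cell spans 2° lon × 1° lat. NE corner is SW corner plus one full cell.
latitude 6.00, longitude -20.00.

6.00, -20.00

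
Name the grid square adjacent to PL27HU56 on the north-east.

Longitude extended square 5; +1 → 6.
Latitude extended square 6; +1 → 7.

PL27hu67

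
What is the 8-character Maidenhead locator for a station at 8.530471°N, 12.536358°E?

Offset from 180°W / 90°S: lon 192.53636°, lat 98.53047°.
Field (20°×10°, letters A–R): lon ⌊192.53636/20⌋ = 9 → J; lat ⌊98.53047/10⌋ = 9 → J.
Square (2°×1°, digits 0–9): lon ⌊12.53636/2⌋ = 6; lat ⌊8.53047/1⌋ = 8.
Subsquare (5′×2.5′, letters a–x): lon ⌊0.53636/0.0833333⌋ = 6 → g; lat ⌊0.53047/0.0416667⌋ = 12 → m.
Extended square (30″×15″, digits 0–9): lon ⌊0.03636/0.00833333⌋ = 4; lat ⌊0.03047/0.00416667⌋ = 7.

JJ68gm47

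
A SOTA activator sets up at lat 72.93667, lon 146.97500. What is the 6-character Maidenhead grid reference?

Shift to the Maidenhead origin (180°W, 90°S): lon 326.9750, lat 162.9367.
Field (20°×10°, letters A–R): 326.9750/20 → 16 → Q, 162.9367/10 → 16 → Q; chars QQ.
Square (2°×1°, digits 0–9): 6.9750/2 → 3, 2.9367/1 → 2; chars 32.
Subsquare (5′×2.5′, letters a–x): 0.9750/0.0833333 → 11 → l, 0.9367/0.0416667 → 22 → w; chars lw.

QQ32lw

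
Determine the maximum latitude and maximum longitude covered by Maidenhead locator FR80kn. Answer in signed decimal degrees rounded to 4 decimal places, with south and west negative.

80.5833, -63.0833

Field F=5, R=17: +5·20° lon, +17·10° lat → SW at lon -80°, lat 80°.
Square 8, 0: +8·2° lon, +0·1° lat → SW at lon -64°, lat 80°.
Subsquare k=10, n=13: +10·0.0833333° lon, +13·0.0416667° lat → SW at lon -63.1667°, lat 80.5417°.
Cell spans 0.0833333° lon × 0.0416667° lat. NE corner is SW corner plus one full cell.
latitude 80.5833, longitude -63.0833.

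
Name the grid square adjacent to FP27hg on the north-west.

FP27gh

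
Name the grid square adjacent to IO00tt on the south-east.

Longitude subsquare t = 19; +1 → 20 = u.
Latitude subsquare t = 19; −1 → 18 = s.

IO00us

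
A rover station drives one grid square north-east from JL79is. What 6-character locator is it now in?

JL79jt

Longitude subsquare i = 8; +1 → 9 = j.
Latitude subsquare s = 18; +1 → 19 = t.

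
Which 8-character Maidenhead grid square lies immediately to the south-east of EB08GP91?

EB08hp00

Longitude extended square 9; +1 → 10, wraps to 0, carry into subsquare.
Longitude subsquare g = 6; +1 → 7 = h.
Latitude extended square 1; −1 → 0.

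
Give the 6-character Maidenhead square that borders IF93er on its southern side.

IF93eq

Latitude subsquare r = 17; −1 → 16 = q.
The longitude characters are unchanged.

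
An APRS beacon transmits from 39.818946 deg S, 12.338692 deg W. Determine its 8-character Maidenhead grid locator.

IF30te93

Offset from 180°W / 90°S: lon 167.66131°, lat 50.18105°.
Field (20°×10°, letters A–R): 167.66131/20 → 8 → I, 50.18105/10 → 5 → F; chars IF.
Square (2°×1°, digits 0–9): 7.66131/2 → 3, 0.18105/1 → 0; chars 30.
Subsquare (5′×2.5′, letters a–x): 1.66131/0.0833333 → 19 → t, 0.18105/0.0416667 → 4 → e; chars te.
Extended square (30″×15″, digits 0–9): 0.07797/0.00833333 → 9, 0.01439/0.00416667 → 3; chars 93.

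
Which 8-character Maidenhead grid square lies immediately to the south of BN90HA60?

BM99hx69

Latitude extended square 0; −1 → -1, wraps to 9, carry into subsquare.
Latitude subsquare a = 0; −1 → -1, wraps to 23 = x, carry into square.
Latitude square 0; −1 → -1, wraps to 9, carry into field.
Latitude field N = 13; −1 → 12 = M.
The longitude characters are unchanged.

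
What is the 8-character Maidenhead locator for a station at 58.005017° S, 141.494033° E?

Shift to the Maidenhead origin (180°W, 90°S): lon 321.49403, lat 31.99498.
Field: 321.49403/20 → 16 → Q, 31.99498/10 → 3 → D; chars QD.
Square: 1.49403/2 → 0, 1.99498/1 → 1; chars 01.
Subsquare: 1.49403/0.0833333 → 17 → r, 0.99498/0.0416667 → 23 → x; chars rx.
Extended square: 0.07737/0.00833333 → 9, 0.03665/0.00416667 → 8; chars 98.

QD01rx98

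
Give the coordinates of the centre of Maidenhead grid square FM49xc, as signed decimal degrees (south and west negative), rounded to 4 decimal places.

Field F=5, M=12: +5·20° lon, +12·10° lat → SW at lon -80°, lat 30°.
Square 4, 9: +4·2° lon, +9·1° lat → SW at lon -72°, lat 39°.
Subsquare x=23, c=2: +23·0.0833333° lon, +2·0.0416667° lat → SW at lon -70.0833°, lat 39.0833°.
Cell spans 0.0833333° lon × 0.0416667° lat. Centre is SW corner plus half of each.
latitude 39.1042, longitude -70.0417.

39.1042, -70.0417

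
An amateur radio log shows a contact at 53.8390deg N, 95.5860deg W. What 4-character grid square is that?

EO23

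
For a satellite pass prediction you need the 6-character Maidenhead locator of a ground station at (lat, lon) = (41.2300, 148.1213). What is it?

QN41bf

Shift to the Maidenhead origin (180°W, 90°S): lon 328.1213, lat 131.2300.
Field: lon ⌊328.1213/20⌋ = 16 → Q; lat ⌊131.2300/10⌋ = 13 → N.
Square: lon ⌊8.1213/2⌋ = 4; lat ⌊1.2300/1⌋ = 1.
Subsquare: lon ⌊0.1213/0.0833333⌋ = 1 → b; lat ⌊0.2300/0.0416667⌋ = 5 → f.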